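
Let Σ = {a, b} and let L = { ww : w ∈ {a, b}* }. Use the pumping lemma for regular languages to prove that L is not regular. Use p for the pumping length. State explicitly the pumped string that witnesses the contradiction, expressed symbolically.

Suppose for contradiction that L is regular, and let p be the pumping length.
Take w = a^p b^p a^p b^p = uu where u = a^pb^p; then w ∈ L and |w| = 4p ≥ p.
The pumping lemma gives a decomposition w = xyz where |xy| ≤ p and y is nonempty.
Because |xy| ≤ p and w begins with p copies of a, we have y = a^k with 1 ≤ k ≤ p.
Pump with i = 2: xy^2z = a^{p+k} b^p a^p b^p, of length 4p+k. Suppose this equals vv. The string starts with a and ends with b, so v does too; thus the boundary between the two copies of v is a b→a transition. There is exactly one such transition, at position 2p+k, so |v| = 2p+k and |vv| = 4p+2k ≠ 4p+k since k ≥ 1. So xy^2z ∉ L.
This is a contradiction; hence L is not regular.

a^{p+k} b^p a^p b^p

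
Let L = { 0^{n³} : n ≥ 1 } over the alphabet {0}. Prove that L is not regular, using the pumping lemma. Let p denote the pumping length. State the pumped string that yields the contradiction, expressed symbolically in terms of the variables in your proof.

Suppose for contradiction that L is regular, and let p be the pumping length.
Take w = 0^{p³} ∈ L with |w| = p³ ≥ p.
Write w = xyz as guaranteed by the lemma, with |xy| ≤ p and |y| > 0.
Then y = 0^k for some k with 1 ≤ k ≤ p.
Pump with i = 2: xy^2z = 0^{p³+k}. Since 1 ≤ k ≤ p, p³ < p³+k ≤ p³+p < p³+3p²+3p+1 = (p+1)³, so p³+k is not a perfect cube. So xy^2z ∉ L.
This contradicts the pumping lemma, so L is not regular.

0^{p³+k}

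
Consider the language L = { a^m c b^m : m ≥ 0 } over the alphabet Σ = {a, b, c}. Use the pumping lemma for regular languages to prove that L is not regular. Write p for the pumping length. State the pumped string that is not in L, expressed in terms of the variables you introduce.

Toward a contradiction, assume L is regular with pumping length p.
Take w = a^p c b^p ∈ L with |w| = 2p+1 ≥ p.
Write w = xyz as guaranteed by the lemma, with |xy| ≤ p and y is nonempty.
The first p characters of w are a's, so xy (and hence y) consists only of a's. Write y = a^k, 1 ≤ k ≤ p.
Pump with i = 2: xy^2z = a^{p+k} c b^p, which would require p+k = p. But k ≥ 1, so xy^2z ∉ L.
This is a contradiction; hence L is not regular.

a^{p+k} c b^p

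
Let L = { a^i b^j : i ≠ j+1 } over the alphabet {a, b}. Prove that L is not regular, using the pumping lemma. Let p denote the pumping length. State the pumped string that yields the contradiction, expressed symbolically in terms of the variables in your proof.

a^{p+p!} b^{p+p!-1}

Suppose for contradiction that L is regular, and let p be the pumping length.
Choose w = a^p b^{p+p!-1}. Since p ≠ (p+p!-1)+1 = p+p!, w ∈ L; and |w| ≥ p.
Write w = xyz as guaranteed by the lemma, with |xy| ≤ p and |y| ≥ 1.
Because |xy| ≤ p and w begins with p copies of a, we have y = a^k with 1 ≤ k ≤ p.
Since 1 ≤ k ≤ p, k divides p!; set t = 1 + p!/k. Then xy^t z has p + (p!/k)·k = p + p! copies of a. Now the a-count is p+p! and (b-count)+1 = (p+p!-1)+1 = p+p!, so i ≠ j+1 fails. So xy^t z = a^{p+p!} b^{p+p!-1} ∉ L.
This contradicts the pumping lemma, so L is not regular.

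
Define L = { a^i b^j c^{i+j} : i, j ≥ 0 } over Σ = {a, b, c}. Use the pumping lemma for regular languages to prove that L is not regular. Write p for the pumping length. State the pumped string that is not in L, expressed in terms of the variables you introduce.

Toward a contradiction, assume L is regular with pumping length p.
Take w = a^p b^p c^{2p} ∈ L (with i=j=p, i+j=2p), |w| = 4p ≥ p.
Write w = xyz as guaranteed by the lemma, with |xy| ≤ p and y is nonempty.
Because |xy| ≤ p and w begins with p copies of a, we have y = a^k with 1 ≤ k ≤ p.
Consider xy^2z = a^{p+k} b^p c^{2p}. Now the a- and b-counts sum to 2p+k, but the c-count is 2p ≠ 2p+k. So xy^2z ∉ L.
Contradiction. Therefore L is not regular.

a^{p+k} b^p c^{2p}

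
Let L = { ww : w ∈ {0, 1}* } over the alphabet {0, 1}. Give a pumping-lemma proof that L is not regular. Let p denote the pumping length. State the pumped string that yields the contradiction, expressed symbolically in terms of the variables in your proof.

0^{p+k} 1^p 0^p 1^p

Suppose for contradiction that L is regular, and let p be the pumping length.
Take w = 0^p 1^p 0^p 1^p = uu where u = 0^p1^p; then w ∈ L and |w| = 4p ≥ p.
By the pumping lemma, w = xyz with |xy| ≤ p and |y| > 0.
Because |xy| ≤ p and w begins with p copies of 0, we have y = 0^k with 1 ≤ k ≤ p.
Pump with i = 2: xy^2z = 0^{p+k} 1^p 0^p 1^p, of length 4p+k. Suppose this equals vv. The string starts with 0 and ends with 1, so v does too; thus the boundary between the two copies of v is a 1→0 transition. There is exactly one such transition, at position 2p+k, so |v| = 2p+k and |vv| = 4p+2k ≠ 4p+k since k ≥ 1. So xy^2z ∉ L.
Contradiction. Therefore L is not regular.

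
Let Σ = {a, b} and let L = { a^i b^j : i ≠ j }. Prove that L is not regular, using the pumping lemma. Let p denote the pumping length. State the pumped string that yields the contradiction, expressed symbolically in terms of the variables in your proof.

a^{p+p!} b^{p+p!}

Suppose for contradiction that L is regular, and let p be the pumping length.
Choose w = a^p b^{p+p!}. Since p ≠ p+p!, w ∈ L; and |w| ≥ p.
By the pumping lemma, w = xyz with |xy| ≤ p and |y| ≥ 1.
The first p characters of w are a's, so xy (and hence y) consists only of a's. Write y = a^k, 1 ≤ k ≤ p.
Since 1 ≤ k ≤ p, k divides p!; set t = 1 + p!/k. Then xy^t z has p + (p!/k)·k = p + p! copies of a. Now the a-count equals the b-count, so i ≠ j fails. So xy^t z = a^{p+p!} b^{p+p!} ∉ L.
Contradiction. Therefore L is not regular.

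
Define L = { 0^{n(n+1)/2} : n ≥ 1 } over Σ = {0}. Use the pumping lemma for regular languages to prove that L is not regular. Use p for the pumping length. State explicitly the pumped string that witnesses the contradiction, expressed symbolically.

0^{p(p+1)/2+k}

Suppose for contradiction that L is regular, and let p be the pumping length.
Take w = 0^{p(p+1)/2} ∈ L with |w| = p(p+1)/2 ≥ p.
By the pumping lemma, w = xyz with |xy| ≤ p and |y| > 0.
Then y = 0^k for some k with 1 ≤ k ≤ p.
Pump with i = 2: xy^2z = 0^{p(p+1)/2+k}. Since 1 ≤ k ≤ p, p(p+1)/2 < p(p+1)/2+k ≤ p(p+1)/2+p < (p+1)(p+2)/2, so p(p+1)/2+k is strictly between consecutive triangular numbers. So xy^2z ∉ L.
This contradicts the pumping lemma, so L is not regular.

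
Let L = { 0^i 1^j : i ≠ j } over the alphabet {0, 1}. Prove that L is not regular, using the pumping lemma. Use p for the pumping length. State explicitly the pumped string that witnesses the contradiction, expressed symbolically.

Suppose for contradiction that L is regular, and let p be the pumping length.
Choose w = 0^p 1^{p+p!}. Since p ≠ p+p!, w ∈ L; and |w| ≥ p.
Write w = xyz as guaranteed by the lemma, with |xy| ≤ p and |y| ≥ 1.
Since the first p symbols of w are all 0's and |xy| ≤ p, y lies entirely in the leading 0-block: y = 0^k for some k with 1 ≤ k ≤ p.
Since 1 ≤ k ≤ p, k divides p!; set t = 1 + p!/k. Then xy^t z has p + (p!/k)·k = p + p! copies of 0. Now the 0-count equals the 1-count, so i ≠ j fails. So xy^t z = 0^{p+p!} 1^{p+p!} ∉ L.
This is a contradiction; hence L is not regular.

0^{p+p!} 1^{p+p!}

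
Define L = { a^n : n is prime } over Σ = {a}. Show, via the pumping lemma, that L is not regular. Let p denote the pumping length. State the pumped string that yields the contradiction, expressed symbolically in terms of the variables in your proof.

a^{q(1+k)}

Assume L is regular; let p be its pumping constant.
Let q be a prime with q ≥ p+2 (infinitely many primes exist), and take w = a^q ∈ L with |w| = q ≥ p.
By the pumping lemma, w = xyz with |xy| ≤ p and |y| > 0.
Then y = a^k for some k with 1 ≤ k ≤ p.
Since 1 ≤ k ≤ p, |xz| = q-k. Pump with i = q+1: |xy^{q+1}z| = (q-k)+(q+1)k = q+qk = q(1+k), which is composite (both factors ≥ 2). So xy^{q+1}z = a^{q(1+k)} ∉ L.
Contradiction. Therefore L is not regular.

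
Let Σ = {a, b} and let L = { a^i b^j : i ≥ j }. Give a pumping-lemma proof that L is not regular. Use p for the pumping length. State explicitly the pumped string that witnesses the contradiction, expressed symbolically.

Toward a contradiction, assume L is regular with pumping length p.
Choose w = a^p b^p ∈ L, with |w| = 2p ≥ p.
By the pumping lemma, w = xyz with |xy| ≤ p and y is nonempty.
The first p characters of w are a's, so xy (and hence y) consists only of a's. Write y = a^k, 1 ≤ k ≤ p.
Consider xy^0z = xz = a^{p-k} b^p. Since k ≥ 1, the a-count p-k is less than p, so i ≥ j fails; thus xz ∉ L.
Contradiction. Therefore L is not regular.

a^{p-k} b^p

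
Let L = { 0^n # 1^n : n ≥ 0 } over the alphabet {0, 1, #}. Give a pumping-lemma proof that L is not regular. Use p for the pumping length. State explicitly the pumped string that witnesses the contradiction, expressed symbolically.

0^{p+k} # 1^p

Toward a contradiction, assume L is regular with pumping length p.
Take w = 0^p # 1^p ∈ L with |w| = 2p+1 ≥ p.
By the pumping lemma, w = xyz with |xy| ≤ p and |y| ≥ 1.
Since the first p symbols of w are all 0's and |xy| ≤ p, y lies entirely in the leading 0-block: y = 0^k for some k with 1 ≤ k ≤ p.
Pump with i = 2: xy^2z = 0^{p+k} # 1^p, which would require p+k = p. But k ≥ 1, so xy^2z ∉ L.
Contradiction. Therefore L is not regular.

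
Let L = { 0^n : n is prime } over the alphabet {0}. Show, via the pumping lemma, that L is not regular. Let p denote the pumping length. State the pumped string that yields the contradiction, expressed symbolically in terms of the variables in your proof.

Suppose for contradiction that L is regular, and let p be the pumping length.
Let q be a prime with q ≥ p+2 (infinitely many primes exist), and take w = 0^q ∈ L with |w| = q ≥ p.
The pumping lemma gives a decomposition w = xyz where |xy| ≤ p and |y| > 0.
Then y = 0^k for some k with 1 ≤ k ≤ p.
Since 1 ≤ k ≤ p, |xz| = q-k. Pump with i = q+1: |xy^{q+1}z| = (q-k)+(q+1)k = q+qk = q(1+k), which is composite (both factors ≥ 2). So xy^{q+1}z = 0^{q(1+k)} ∉ L.
This is a contradiction; hence L is not regular.

0^{q(1+k)}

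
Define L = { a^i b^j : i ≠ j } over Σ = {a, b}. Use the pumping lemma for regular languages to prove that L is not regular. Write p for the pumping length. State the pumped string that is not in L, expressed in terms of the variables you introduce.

Toward a contradiction, assume L is regular with pumping length p.
Choose w = a^p b^{p+p!}. Since p ≠ p+p!, w ∈ L; and |w| ≥ p.
Write w = xyz as guaranteed by the lemma, with |xy| ≤ p and |y| > 0.
The first p characters of w are a's, so xy (and hence y) consists only of a's. Write y = a^k, 1 ≤ k ≤ p.
Since 1 ≤ k ≤ p, k divides p!; set t = 1 + p!/k. Then xy^t z has p + (p!/k)·k = p + p! copies of a. Now the a-count equals the b-count, so i ≠ j fails. So xy^t z = a^{p+p!} b^{p+p!} ∉ L.
Contradiction. Therefore L is not regular.

a^{p+p!} b^{p+p!}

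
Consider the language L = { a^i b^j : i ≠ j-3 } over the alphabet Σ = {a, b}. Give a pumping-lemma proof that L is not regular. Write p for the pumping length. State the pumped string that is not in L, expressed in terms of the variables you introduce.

a^{p+p!} b^{p+p!+3}

Assume L is regular; let p be its pumping constant.
Choose w = a^p b^{p+p!+3}. Since p ≠ (p+p!+3)-3 = p+p!, w ∈ L; and |w| ≥ p.
Write w = xyz as guaranteed by the lemma, with |xy| ≤ p and y is nonempty.
The first p characters of w are a's, so xy (and hence y) consists only of a's. Write y = a^k, 1 ≤ k ≤ p.
Since 1 ≤ k ≤ p, k divides p!; set t = 1 + p!/k. Then xy^t z has p + (p!/k)·k = p + p! copies of a. Now the a-count is p+p! and (b-count)-3 = (p+p!+3)-3 = p+p!, so i ≠ j-3 fails. So xy^t z = a^{p+p!} b^{p+p!+3} ∉ L.
This is a contradiction; hence L is not regular.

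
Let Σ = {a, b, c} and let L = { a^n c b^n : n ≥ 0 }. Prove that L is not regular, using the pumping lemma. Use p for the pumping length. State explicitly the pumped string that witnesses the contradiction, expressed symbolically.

a^{p+k} c b^p

Suppose for contradiction that L is regular, and let p be the pumping length.
Take w = a^p c b^p ∈ L with |w| = 2p+1 ≥ p.
The pumping lemma gives a decomposition w = xyz where |xy| ≤ p and y is nonempty.
Since the first p symbols of w are all a's and |xy| ≤ p, y lies entirely in the leading a-block: y = a^k for some k with 1 ≤ k ≤ p.
Pump with i = 2: xy^2z = a^{p+k} c b^p, which would require p+k = p. But k ≥ 1, so xy^2z ∉ L.
This is a contradiction; hence L is not regular.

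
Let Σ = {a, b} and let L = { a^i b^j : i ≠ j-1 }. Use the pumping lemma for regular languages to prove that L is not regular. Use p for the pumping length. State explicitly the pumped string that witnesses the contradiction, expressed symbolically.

a^{p+p!} b^{p+p!+1}

Toward a contradiction, assume L is regular with pumping length p.
Choose w = a^p b^{p+p!+1}. Since p ≠ (p+p!+1)-1 = p+p!, w ∈ L; and |w| ≥ p.
Write w = xyz as guaranteed by the lemma, with |xy| ≤ p and |y| > 0.
The first p characters of w are a's, so xy (and hence y) consists only of a's. Write y = a^k, 1 ≤ k ≤ p.
Since 1 ≤ k ≤ p, k divides p!; set t = 1 + p!/k. Then xy^t z has p + (p!/k)·k = p + p! copies of a. Now the a-count is p+p! and (b-count)-1 = (p+p!+1)-1 = p+p!, so i ≠ j-1 fails. So xy^t z = a^{p+p!} b^{p+p!+1} ∉ L.
Contradiction. Therefore L is not regular.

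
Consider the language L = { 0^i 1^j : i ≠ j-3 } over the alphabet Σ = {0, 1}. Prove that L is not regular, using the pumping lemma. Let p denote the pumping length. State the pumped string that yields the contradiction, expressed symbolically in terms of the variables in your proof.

0^{p+p!} 1^{p+p!+3}

Suppose for contradiction that L is regular, and let p be the pumping length.
Choose w = 0^p 1^{p+p!+3}. Since p ≠ (p+p!+3)-3 = p+p!, w ∈ L; and |w| ≥ p.
The pumping lemma gives a decomposition w = xyz where |xy| ≤ p and y is nonempty.
Because |xy| ≤ p and w begins with p copies of 0, we have y = 0^k with 1 ≤ k ≤ p.
Since 1 ≤ k ≤ p, k divides p!; set t = 1 + p!/k. Then xy^t z has p + (p!/k)·k = p + p! copies of 0. Now the 0-count is p+p! and (1-count)-3 = (p+p!+3)-3 = p+p!, so i ≠ j-3 fails. So xy^t z = 0^{p+p!} 1^{p+p!+3} ∉ L.
This is a contradiction; hence L is not regular.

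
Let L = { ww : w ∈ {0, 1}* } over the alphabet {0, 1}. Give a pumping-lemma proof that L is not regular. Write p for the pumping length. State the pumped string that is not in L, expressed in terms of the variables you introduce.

Assume L is regular; let p be its pumping constant.
Take w = 0^p 1^p 0^p 1^p = uu where u = 0^p1^p; then w ∈ L and |w| = 4p ≥ p.
Write w = xyz as guaranteed by the lemma, with |xy| ≤ p and y is nonempty.
Because |xy| ≤ p and w begins with p copies of 0, we have y = 0^k with 1 ≤ k ≤ p.
Pump with i = 2: xy^2z = 0^{p+k} 1^p 0^p 1^p, of length 4p+k. Suppose this equals vv. The string starts with 0 and ends with 1, so v does too; thus the boundary between the two copies of v is a 1→0 transition. There is exactly one such transition, at position 2p+k, so |v| = 2p+k and |vv| = 4p+2k ≠ 4p+k since k ≥ 1. So xy^2z ∉ L.
This contradicts the pumping lemma, so L is not regular.

0^{p+k} 1^p 0^p 1^p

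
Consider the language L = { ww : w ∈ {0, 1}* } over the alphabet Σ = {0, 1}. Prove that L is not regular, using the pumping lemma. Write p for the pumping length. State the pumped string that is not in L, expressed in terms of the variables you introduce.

Assume L is regular; let p be its pumping constant.
Take w = 0^p 1^p 0^p 1^p = uu where u = 0^p1^p; then w ∈ L and |w| = 4p ≥ p.
Write w = xyz as guaranteed by the lemma, with |xy| ≤ p and y is nonempty.
Because |xy| ≤ p and w begins with p copies of 0, we have y = 0^k with 1 ≤ k ≤ p.
Pump with i = 2: xy^2z = 0^{p+k} 1^p 0^p 1^p, of length 4p+k. Suppose this equals vv. The string starts with 0 and ends with 1, so v does too; thus the boundary between the two copies of v is a 1→0 transition. There is exactly one such transition, at position 2p+k, so |v| = 2p+k and |vv| = 4p+2k ≠ 4p+k since k ≥ 1. So xy^2z ∉ L.
Contradiction. Therefore L is not regular.

0^{p+k} 1^p 0^p 1^p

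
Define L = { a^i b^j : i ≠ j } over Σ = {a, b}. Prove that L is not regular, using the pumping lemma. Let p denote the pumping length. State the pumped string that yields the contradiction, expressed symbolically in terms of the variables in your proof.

Assume L is regular; let p be its pumping constant.
Choose w = a^p b^{p+p!}. Since p ≠ p+p!, w ∈ L; and |w| ≥ p.
Write w = xyz as guaranteed by the lemma, with |xy| ≤ p and |y| ≥ 1.
Since the first p symbols of w are all a's and |xy| ≤ p, y lies entirely in the leading a-block: y = a^k for some k with 1 ≤ k ≤ p.
Since 1 ≤ k ≤ p, k divides p!; set t = 1 + p!/k. Then xy^t z has p + (p!/k)·k = p + p! copies of a. Now the a-count equals the b-count, so i ≠ j fails. So xy^t z = a^{p+p!} b^{p+p!} ∉ L.
This is a contradiction; hence L is not regular.

a^{p+p!} b^{p+p!}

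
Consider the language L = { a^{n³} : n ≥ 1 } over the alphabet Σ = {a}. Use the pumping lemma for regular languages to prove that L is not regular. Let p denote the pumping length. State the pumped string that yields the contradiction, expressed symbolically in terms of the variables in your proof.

a^{p³+k}

Assume L is regular; let p be its pumping constant.
Take w = a^{p³} ∈ L with |w| = p³ ≥ p.
The pumping lemma gives a decomposition w = xyz where |xy| ≤ p and y is nonempty.
Then y = a^k for some k with 1 ≤ k ≤ p.
Pump with i = 2: xy^2z = a^{p³+k}. Since 1 ≤ k ≤ p, p³ < p³+k ≤ p³+p < p³+3p²+3p+1 = (p+1)³, so p³+k is not a perfect cube. So xy^2z ∉ L.
This contradicts the pumping lemma, so L is not regular.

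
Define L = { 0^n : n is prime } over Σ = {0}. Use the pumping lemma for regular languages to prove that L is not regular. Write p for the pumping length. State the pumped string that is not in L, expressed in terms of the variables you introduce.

Assume L is regular. Let p be the pumping length given by the pumping lemma.
Let q be a prime with q ≥ p+2 (infinitely many primes exist), and take w = 0^q ∈ L with |w| = q ≥ p.
By the pumping lemma, w = xyz with |xy| ≤ p and |y| > 0.
Then y = 0^k for some k with 1 ≤ k ≤ p.
Since 1 ≤ k ≤ p, |xz| = q-k. Pump with i = q+1: |xy^{q+1}z| = (q-k)+(q+1)k = q+qk = q(1+k), which is composite (both factors ≥ 2). So xy^{q+1}z = 0^{q(1+k)} ∉ L.
This is a contradiction; hence L is not regular.

0^{q(1+k)}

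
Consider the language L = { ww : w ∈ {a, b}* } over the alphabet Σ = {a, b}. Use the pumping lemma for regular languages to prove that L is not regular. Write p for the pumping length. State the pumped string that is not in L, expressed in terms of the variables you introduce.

a^{p+k} b^p a^p b^p

Toward a contradiction, assume L is regular with pumping length p.
Take w = a^p b^p a^p b^p = uu where u = a^pb^p; then w ∈ L and |w| = 4p ≥ p.
Write w = xyz as guaranteed by the lemma, with |xy| ≤ p and |y| > 0.
Because |xy| ≤ p and w begins with p copies of a, we have y = a^k with 1 ≤ k ≤ p.
Pump with i = 2: xy^2z = a^{p+k} b^p a^p b^p, of length 4p+k. Suppose this equals vv. The string starts with a and ends with b, so v does too; thus the boundary between the two copies of v is a b→a transition. There is exactly one such transition, at position 2p+k, so |v| = 2p+k and |vv| = 4p+2k ≠ 4p+k since k ≥ 1. So xy^2z ∉ L.
This contradicts the pumping lemma, so L is not regular.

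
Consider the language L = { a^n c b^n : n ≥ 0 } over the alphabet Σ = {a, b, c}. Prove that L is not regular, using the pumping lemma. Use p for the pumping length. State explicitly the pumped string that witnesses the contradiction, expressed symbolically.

a^{p+k} c b^p

Assume L is regular. Let p be the pumping length given by the pumping lemma.
Take w = a^p c b^p ∈ L with |w| = 2p+1 ≥ p.
By the pumping lemma, w = xyz with |xy| ≤ p and y is nonempty.
Since the first p symbols of w are all a's and |xy| ≤ p, y lies entirely in the leading a-block: y = a^k for some k with 1 ≤ k ≤ p.
Pump with i = 2: xy^2z = a^{p+k} c b^p, which would require p+k = p. But k ≥ 1, so xy^2z ∉ L.
This contradicts the pumping lemma, so L is not regular.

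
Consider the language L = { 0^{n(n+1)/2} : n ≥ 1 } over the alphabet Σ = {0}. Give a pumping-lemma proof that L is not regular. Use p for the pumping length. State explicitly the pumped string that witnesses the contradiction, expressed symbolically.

Suppose for contradiction that L is regular, and let p be the pumping length.
Take w = 0^{p(p+1)/2} ∈ L with |w| = p(p+1)/2 ≥ p.
By the pumping lemma, w = xyz with |xy| ≤ p and |y| ≥ 1.
Then y = 0^k for some k with 1 ≤ k ≤ p.
Pump with i = 2: xy^2z = 0^{p(p+1)/2+k}. Since 1 ≤ k ≤ p, p(p+1)/2 < p(p+1)/2+k ≤ p(p+1)/2+p < (p+1)(p+2)/2, so p(p+1)/2+k is strictly between consecutive triangular numbers. So xy^2z ∉ L.
This contradicts the pumping lemma, so L is not regular.

0^{p(p+1)/2+k}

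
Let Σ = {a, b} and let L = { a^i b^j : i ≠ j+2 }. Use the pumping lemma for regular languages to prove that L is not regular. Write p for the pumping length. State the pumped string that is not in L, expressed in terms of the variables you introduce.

a^{p+p!} b^{p+p!-2}

Suppose for contradiction that L is regular, and let p be the pumping length.
Choose w = a^p b^{p+p!-2}. Since p ≠ (p+p!-2)+2 = p+p!, w ∈ L; and |w| ≥ p.
By the pumping lemma, w = xyz with |xy| ≤ p and |y| ≥ 1.
Since the first p symbols of w are all a's and |xy| ≤ p, y lies entirely in the leading a-block: y = a^k for some k with 1 ≤ k ≤ p.
Since 1 ≤ k ≤ p, k divides p!; set t = 1 + p!/k. Then xy^t z has p + (p!/k)·k = p + p! copies of a. Now the a-count is p+p! and (b-count)+2 = (p+p!-2)+2 = p+p!, so i ≠ j+2 fails. So xy^t z = a^{p+p!} b^{p+p!-2} ∉ L.
This is a contradiction; hence L is not regular.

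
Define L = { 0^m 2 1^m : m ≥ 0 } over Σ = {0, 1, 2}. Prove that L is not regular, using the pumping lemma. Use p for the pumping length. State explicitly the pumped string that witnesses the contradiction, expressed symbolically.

Suppose for contradiction that L is regular, and let p be the pumping length.
Take w = 0^p 2 1^p ∈ L with |w| = 2p+1 ≥ p.
The pumping lemma gives a decomposition w = xyz where |xy| ≤ p and |y| ≥ 1.
The first p characters of w are 0's, so xy (and hence y) consists only of 0's. Write y = 0^k, 1 ≤ k ≤ p.
Pump with i = 2: xy^2z = 0^{p+k} 2 1^p, which would require p+k = p. But k ≥ 1, so xy^2z ∉ L.
Contradiction. Therefore L is not regular.

0^{p+k} 2 1^p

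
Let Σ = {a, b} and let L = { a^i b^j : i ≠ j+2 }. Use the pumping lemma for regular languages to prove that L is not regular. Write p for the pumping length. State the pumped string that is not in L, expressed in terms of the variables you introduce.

a^{p+p!} b^{p+p!-2}

Assume L is regular. Let p be the pumping length given by the pumping lemma.
Choose w = a^p b^{p+p!-2}. Since p ≠ (p+p!-2)+2 = p+p!, w ∈ L; and |w| ≥ p.
Write w = xyz as guaranteed by the lemma, with |xy| ≤ p and y is nonempty.
Because |xy| ≤ p and w begins with p copies of a, we have y = a^k with 1 ≤ k ≤ p.
Since 1 ≤ k ≤ p, k divides p!; set t = 1 + p!/k. Then xy^t z has p + (p!/k)·k = p + p! copies of a. Now the a-count is p+p! and (b-count)+2 = (p+p!-2)+2 = p+p!, so i ≠ j+2 fails. So xy^t z = a^{p+p!} b^{p+p!-2} ∉ L.
This contradicts the pumping lemma, so L is not regular.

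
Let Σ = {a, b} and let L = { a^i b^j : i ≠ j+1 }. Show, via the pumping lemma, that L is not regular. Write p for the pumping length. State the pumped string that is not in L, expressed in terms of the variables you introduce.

Suppose for contradiction that L is regular, and let p be the pumping length.
Choose w = a^p b^{p+p!-1}. Since p ≠ (p+p!-1)+1 = p+p!, w ∈ L; and |w| ≥ p.
By the pumping lemma, w = xyz with |xy| ≤ p and |y| ≥ 1.
Because |xy| ≤ p and w begins with p copies of a, we have y = a^k with 1 ≤ k ≤ p.
Since 1 ≤ k ≤ p, k divides p!; set t = 1 + p!/k. Then xy^t z has p + (p!/k)·k = p + p! copies of a. Now the a-count is p+p! and (b-count)+1 = (p+p!-1)+1 = p+p!, so i ≠ j+1 fails. So xy^t z = a^{p+p!} b^{p+p!-1} ∉ L.
This is a contradiction; hence L is not regular.

a^{p+p!} b^{p+p!-1}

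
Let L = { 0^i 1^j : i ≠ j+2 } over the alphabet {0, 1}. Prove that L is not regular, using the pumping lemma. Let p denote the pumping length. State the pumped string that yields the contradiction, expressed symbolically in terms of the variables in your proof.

0^{p+p!} 1^{p+p!-2}

Assume L is regular. Let p be the pumping length given by the pumping lemma.
Choose w = 0^p 1^{p+p!-2}. Since p ≠ (p+p!-2)+2 = p+p!, w ∈ L; and |w| ≥ p.
Write w = xyz as guaranteed by the lemma, with |xy| ≤ p and |y| ≥ 1.
The first p characters of w are 0's, so xy (and hence y) consists only of 0's. Write y = 0^k, 1 ≤ k ≤ p.
Since 1 ≤ k ≤ p, k divides p!; set t = 1 + p!/k. Then xy^t z has p + (p!/k)·k = p + p! copies of 0. Now the 0-count is p+p! and (1-count)+2 = (p+p!-2)+2 = p+p!, so i ≠ j+2 fails. So xy^t z = 0^{p+p!} 1^{p+p!-2} ∉ L.
This is a contradiction; hence L is not regular.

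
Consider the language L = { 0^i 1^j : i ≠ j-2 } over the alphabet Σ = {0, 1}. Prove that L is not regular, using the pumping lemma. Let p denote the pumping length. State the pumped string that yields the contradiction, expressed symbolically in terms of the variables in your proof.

0^{p+p!} 1^{p+p!+2}

Suppose for contradiction that L is regular, and let p be the pumping length.
Choose w = 0^p 1^{p+p!+2}. Since p ≠ (p+p!+2)-2 = p+p!, w ∈ L; and |w| ≥ p.
By the pumping lemma, w = xyz with |xy| ≤ p and |y| ≥ 1.
The first p characters of w are 0's, so xy (and hence y) consists only of 0's. Write y = 0^k, 1 ≤ k ≤ p.
Since 1 ≤ k ≤ p, k divides p!; set t = 1 + p!/k. Then xy^t z has p + (p!/k)·k = p + p! copies of 0. Now the 0-count is p+p! and (1-count)-2 = (p+p!+2)-2 = p+p!, so i ≠ j-2 fails. So xy^t z = 0^{p+p!} 1^{p+p!+2} ∉ L.
This is a contradiction; hence L is not regular.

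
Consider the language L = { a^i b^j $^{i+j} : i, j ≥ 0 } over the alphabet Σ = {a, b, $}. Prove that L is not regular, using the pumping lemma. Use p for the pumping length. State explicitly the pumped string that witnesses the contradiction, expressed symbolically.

Suppose for contradiction that L is regular, and let p be the pumping length.
Take w = a^p b^p $^{2p} ∈ L (with i=j=p, i+j=2p), |w| = 4p ≥ p.
By the pumping lemma, w = xyz with |xy| ≤ p and |y| ≥ 1.
The first p characters of w are a's, so xy (and hence y) consists only of a's. Write y = a^k, 1 ≤ k ≤ p.
Consider xy^2z = a^{p+k} b^p $^{2p}. Now the a- and b-counts sum to 2p+k, but the $-count is 2p ≠ 2p+k. So xy^2z ∉ L.
This contradicts the pumping lemma, so L is not regular.

a^{p+k} b^p $^{2p}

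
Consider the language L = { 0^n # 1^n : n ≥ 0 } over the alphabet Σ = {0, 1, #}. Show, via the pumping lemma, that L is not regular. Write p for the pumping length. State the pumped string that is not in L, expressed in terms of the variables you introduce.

Suppose for contradiction that L is regular, and let p be the pumping length.
Take w = 0^p # 1^p ∈ L with |w| = 2p+1 ≥ p.
The pumping lemma gives a decomposition w = xyz where |xy| ≤ p and |y| ≥ 1.
Because |xy| ≤ p and w begins with p copies of 0, we have y = 0^k with 1 ≤ k ≤ p.
Pump with i = 2: xy^2z = 0^{p+k} # 1^p, which would require p+k = p. But k ≥ 1, so xy^2z ∉ L.
This is a contradiction; hence L is not regular.

0^{p+k} # 1^p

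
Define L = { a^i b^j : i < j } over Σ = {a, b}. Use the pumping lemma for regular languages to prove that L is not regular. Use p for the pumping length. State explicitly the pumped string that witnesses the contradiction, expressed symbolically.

a^{p+k} b^{p+1}

Toward a contradiction, assume L is regular with pumping length p.
Choose w = a^p b^{p+1} ∈ L, with |w| = 2p+1 ≥ p.
The pumping lemma gives a decomposition w = xyz where |xy| ≤ p and y is nonempty.
Since the first p symbols of w are all a's and |xy| ≤ p, y lies entirely in the leading a-block: y = a^k for some k with 1 ≤ k ≤ p.
Consider xy^2z = a^{p+k} b^{p+1}. Since k ≥ 1, the a-count p+k is at least p+1, so i < j fails; thus xy^2z ∉ L.
This is a contradiction; hence L is not regular.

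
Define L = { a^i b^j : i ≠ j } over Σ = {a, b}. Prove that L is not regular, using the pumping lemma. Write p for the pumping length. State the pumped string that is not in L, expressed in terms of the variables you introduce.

a^{p+p!} b^{p+p!}

Toward a contradiction, assume L is regular with pumping length p.
Choose w = a^p b^{p+p!}. Since p ≠ p+p!, w ∈ L; and |w| ≥ p.
By the pumping lemma, w = xyz with |xy| ≤ p and y is nonempty.
The first p characters of w are a's, so xy (and hence y) consists only of a's. Write y = a^k, 1 ≤ k ≤ p.
Since 1 ≤ k ≤ p, k divides p!; set t = 1 + p!/k. Then xy^t z has p + (p!/k)·k = p + p! copies of a. Now the a-count equals the b-count, so i ≠ j fails. So xy^t z = a^{p+p!} b^{p+p!} ∉ L.
This is a contradiction; hence L is not regular.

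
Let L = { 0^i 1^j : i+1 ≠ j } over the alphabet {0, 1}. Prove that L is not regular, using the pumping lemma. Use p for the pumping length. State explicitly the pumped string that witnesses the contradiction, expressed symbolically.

Assume L is regular. Let p be the pumping length given by the pumping lemma.
Choose w = 0^p 1^{p+p!+1}. Since p ≠ (p+p!+1)-1 = p+p!, w ∈ L; and |w| ≥ p.
By the pumping lemma, w = xyz with |xy| ≤ p and y is nonempty.
Because |xy| ≤ p and w begins with p copies of 0, we have y = 0^k with 1 ≤ k ≤ p.
Since 1 ≤ k ≤ p, k divides p!; set t = 1 + p!/k. Then xy^t z has p + (p!/k)·k = p + p! copies of 0. Now the 0-count is p+p! and (1-count)-1 = (p+p!+1)-1 = p+p!, so i+1 ≠ j fails. So xy^t z = 0^{p+p!} 1^{p+p!+1} ∉ L.
This is a contradiction; hence L is not regular.

0^{p+p!} 1^{p+p!+1}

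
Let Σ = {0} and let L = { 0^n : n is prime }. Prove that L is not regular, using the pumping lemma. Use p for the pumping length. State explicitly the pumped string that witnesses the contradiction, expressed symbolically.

Suppose for contradiction that L is regular, and let p be the pumping length.
Let q be a prime with q ≥ p+2 (infinitely many primes exist), and take w = 0^q ∈ L with |w| = q ≥ p.
By the pumping lemma, w = xyz with |xy| ≤ p and |y| > 0.
Then y = 0^k for some k with 1 ≤ k ≤ p.
Since 1 ≤ k ≤ p, |xz| = q-k. Pump with i = q+1: |xy^{q+1}z| = (q-k)+(q+1)k = q+qk = q(1+k), which is composite (both factors ≥ 2). So xy^{q+1}z = 0^{q(1+k)} ∉ L.
This is a contradiction; hence L is not regular.

0^{q(1+k)}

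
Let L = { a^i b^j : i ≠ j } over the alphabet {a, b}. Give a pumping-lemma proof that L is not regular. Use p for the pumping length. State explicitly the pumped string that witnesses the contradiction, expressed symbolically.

Assume L is regular. Let p be the pumping length given by the pumping lemma.
Choose w = a^p b^{p+p!}. Since p ≠ p+p!, w ∈ L; and |w| ≥ p.
Write w = xyz as guaranteed by the lemma, with |xy| ≤ p and y is nonempty.
Because |xy| ≤ p and w begins with p copies of a, we have y = a^k with 1 ≤ k ≤ p.
Since 1 ≤ k ≤ p, k divides p!; set t = 1 + p!/k. Then xy^t z has p + (p!/k)·k = p + p! copies of a. Now the a-count equals the b-count, so i ≠ j fails. So xy^t z = a^{p+p!} b^{p+p!} ∉ L.
This contradicts the pumping lemma, so L is not regular.

a^{p+p!} b^{p+p!}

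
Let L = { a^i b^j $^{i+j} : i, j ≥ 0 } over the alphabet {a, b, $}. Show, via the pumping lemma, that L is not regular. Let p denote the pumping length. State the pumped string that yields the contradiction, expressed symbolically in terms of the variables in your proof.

a^{p+k} b^p $^{2p}

Suppose for contradiction that L is regular, and let p be the pumping length.
Take w = a^p b^p $^{2p} ∈ L (with i=j=p, i+j=2p), |w| = 4p ≥ p.
Write w = xyz as guaranteed by the lemma, with |xy| ≤ p and y is nonempty.
The first p characters of w are a's, so xy (and hence y) consists only of a's. Write y = a^k, 1 ≤ k ≤ p.
Consider xy^2z = a^{p+k} b^p $^{2p}. Now the a- and b-counts sum to 2p+k, but the $-count is 2p ≠ 2p+k. So xy^2z ∉ L.
This contradicts the pumping lemma, so L is not regular.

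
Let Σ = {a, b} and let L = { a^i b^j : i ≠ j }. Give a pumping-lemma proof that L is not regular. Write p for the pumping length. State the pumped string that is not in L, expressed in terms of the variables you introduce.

a^{p+p!} b^{p+p!}

Assume L is regular; let p be its pumping constant.
Choose w = a^p b^{p+p!}. Since p ≠ p+p!, w ∈ L; and |w| ≥ p.
The pumping lemma gives a decomposition w = xyz where |xy| ≤ p and |y| > 0.
Because |xy| ≤ p and w begins with p copies of a, we have y = a^k with 1 ≤ k ≤ p.
Since 1 ≤ k ≤ p, k divides p!; set t = 1 + p!/k. Then xy^t z has p + (p!/k)·k = p + p! copies of a. Now the a-count equals the b-count, so i ≠ j fails. So xy^t z = a^{p+p!} b^{p+p!} ∉ L.
Contradiction. Therefore L is not regular.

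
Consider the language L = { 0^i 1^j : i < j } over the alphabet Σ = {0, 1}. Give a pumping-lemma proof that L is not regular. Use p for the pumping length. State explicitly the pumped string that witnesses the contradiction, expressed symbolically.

Assume L is regular; let p be its pumping constant.
Choose w = 0^p 1^{p+1} ∈ L, with |w| = 2p+1 ≥ p.
By the pumping lemma, w = xyz with |xy| ≤ p and |y| > 0.
The first p characters of w are 0's, so xy (and hence y) consists only of 0's. Write y = 0^k, 1 ≤ k ≤ p.
Consider xy^2z = 0^{p+k} 1^{p+1}. Since k ≥ 1, the 0-count p+k is at least p+1, so i < j fails; thus xy^2z ∉ L.
Contradiction. Therefore L is not regular.

0^{p+k} 1^{p+1}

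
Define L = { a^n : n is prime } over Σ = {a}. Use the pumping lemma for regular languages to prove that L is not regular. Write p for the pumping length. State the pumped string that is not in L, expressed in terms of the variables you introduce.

Assume L is regular; let p be its pumping constant.
Let q be a prime with q ≥ p+2 (infinitely many primes exist), and take w = a^q ∈ L with |w| = q ≥ p.
Write w = xyz as guaranteed by the lemma, with |xy| ≤ p and |y| > 0.
Then y = a^k for some k with 1 ≤ k ≤ p.
Since 1 ≤ k ≤ p, |xz| = q-k. Pump with i = q+1: |xy^{q+1}z| = (q-k)+(q+1)k = q+qk = q(1+k), which is composite (both factors ≥ 2). So xy^{q+1}z = a^{q(1+k)} ∉ L.
Contradiction. Therefore L is not regular.

a^{q(1+k)}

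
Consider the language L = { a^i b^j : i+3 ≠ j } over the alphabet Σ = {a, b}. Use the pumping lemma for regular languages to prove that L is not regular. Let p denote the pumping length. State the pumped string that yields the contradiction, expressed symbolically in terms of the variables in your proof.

a^{p+p!} b^{p+p!+3}

Suppose for contradiction that L is regular, and let p be the pumping length.
Choose w = a^p b^{p+p!+3}. Since p ≠ (p+p!+3)-3 = p+p!, w ∈ L; and |w| ≥ p.
Write w = xyz as guaranteed by the lemma, with |xy| ≤ p and y is nonempty.
Because |xy| ≤ p and w begins with p copies of a, we have y = a^k with 1 ≤ k ≤ p.
Since 1 ≤ k ≤ p, k divides p!; set t = 1 + p!/k. Then xy^t z has p + (p!/k)·k = p + p! copies of a. Now the a-count is p+p! and (b-count)-3 = (p+p!+3)-3 = p+p!, so i+3 ≠ j fails. So xy^t z = a^{p+p!} b^{p+p!+3} ∉ L.
Contradiction. Therefore L is not regular.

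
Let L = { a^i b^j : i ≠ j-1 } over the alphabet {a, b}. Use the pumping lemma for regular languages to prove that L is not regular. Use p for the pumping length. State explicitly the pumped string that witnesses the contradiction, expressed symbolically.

Suppose for contradiction that L is regular, and let p be the pumping length.
Choose w = a^p b^{p+p!+1}. Since p ≠ (p+p!+1)-1 = p+p!, w ∈ L; and |w| ≥ p.
The pumping lemma gives a decomposition w = xyz where |xy| ≤ p and |y| ≥ 1.
Since the first p symbols of w are all a's and |xy| ≤ p, y lies entirely in the leading a-block: y = a^k for some k with 1 ≤ k ≤ p.
Since 1 ≤ k ≤ p, k divides p!; set t = 1 + p!/k. Then xy^t z has p + (p!/k)·k = p + p! copies of a. Now the a-count is p+p! and (b-count)-1 = (p+p!+1)-1 = p+p!, so i ≠ j-1 fails. So xy^t z = a^{p+p!} b^{p+p!+1} ∉ L.
This contradicts the pumping lemma, so L is not regular.

a^{p+p!} b^{p+p!+1}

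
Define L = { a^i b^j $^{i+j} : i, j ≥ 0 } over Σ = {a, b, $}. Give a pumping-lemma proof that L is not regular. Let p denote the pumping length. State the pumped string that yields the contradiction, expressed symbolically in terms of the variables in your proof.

a^{p+k} b^p $^{2p}

Suppose for contradiction that L is regular, and let p be the pumping length.
Take w = a^p b^p $^{2p} ∈ L (with i=j=p, i+j=2p), |w| = 4p ≥ p.
By the pumping lemma, w = xyz with |xy| ≤ p and |y| ≥ 1.
The first p characters of w are a's, so xy (and hence y) consists only of a's. Write y = a^k, 1 ≤ k ≤ p.
Consider xy^2z = a^{p+k} b^p $^{2p}. Now the a- and b-counts sum to 2p+k, but the $-count is 2p ≠ 2p+k. So xy^2z ∉ L.
Contradiction. Therefore L is not regular.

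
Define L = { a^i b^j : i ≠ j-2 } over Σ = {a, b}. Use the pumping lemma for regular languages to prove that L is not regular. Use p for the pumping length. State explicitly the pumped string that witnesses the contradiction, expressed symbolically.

Assume L is regular. Let p be the pumping length given by the pumping lemma.
Choose w = a^p b^{p+p!+2}. Since p ≠ (p+p!+2)-2 = p+p!, w ∈ L; and |w| ≥ p.
The pumping lemma gives a decomposition w = xyz where |xy| ≤ p and |y| > 0.
Since the first p symbols of w are all a's and |xy| ≤ p, y lies entirely in the leading a-block: y = a^k for some k with 1 ≤ k ≤ p.
Since 1 ≤ k ≤ p, k divides p!; set t = 1 + p!/k. Then xy^t z has p + (p!/k)·k = p + p! copies of a. Now the a-count is p+p! and (b-count)-2 = (p+p!+2)-2 = p+p!, so i ≠ j-2 fails. So xy^t z = a^{p+p!} b^{p+p!+2} ∉ L.
This contradicts the pumping lemma, so L is not regular.

a^{p+p!} b^{p+p!+2}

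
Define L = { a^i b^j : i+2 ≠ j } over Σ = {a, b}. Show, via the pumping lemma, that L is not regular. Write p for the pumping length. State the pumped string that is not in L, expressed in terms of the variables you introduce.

a^{p+p!} b^{p+p!+2}

Suppose for contradiction that L is regular, and let p be the pumping length.
Choose w = a^p b^{p+p!+2}. Since p ≠ (p+p!+2)-2 = p+p!, w ∈ L; and |w| ≥ p.
Write w = xyz as guaranteed by the lemma, with |xy| ≤ p and y is nonempty.
Since the first p symbols of w are all a's and |xy| ≤ p, y lies entirely in the leading a-block: y = a^k for some k with 1 ≤ k ≤ p.
Since 1 ≤ k ≤ p, k divides p!; set t = 1 + p!/k. Then xy^t z has p + (p!/k)·k = p + p! copies of a. Now the a-count is p+p! and (b-count)-2 = (p+p!+2)-2 = p+p!, so i+2 ≠ j fails. So xy^t z = a^{p+p!} b^{p+p!+2} ∉ L.
Contradiction. Therefore L is not regular.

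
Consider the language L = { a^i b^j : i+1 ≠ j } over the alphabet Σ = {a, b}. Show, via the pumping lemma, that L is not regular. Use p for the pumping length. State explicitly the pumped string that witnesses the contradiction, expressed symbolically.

Suppose for contradiction that L is regular, and let p be the pumping length.
Choose w = a^p b^{p+p!+1}. Since p ≠ (p+p!+1)-1 = p+p!, w ∈ L; and |w| ≥ p.
Write w = xyz as guaranteed by the lemma, with |xy| ≤ p and |y| ≥ 1.
Since the first p symbols of w are all a's and |xy| ≤ p, y lies entirely in the leading a-block: y = a^k for some k with 1 ≤ k ≤ p.
Since 1 ≤ k ≤ p, k divides p!; set t = 1 + p!/k. Then xy^t z has p + (p!/k)·k = p + p! copies of a. Now the a-count is p+p! and (b-count)-1 = (p+p!+1)-1 = p+p!, so i+1 ≠ j fails. So xy^t z = a^{p+p!} b^{p+p!+1} ∉ L.
Contradiction. Therefore L is not regular.

a^{p+p!} b^{p+p!+1}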